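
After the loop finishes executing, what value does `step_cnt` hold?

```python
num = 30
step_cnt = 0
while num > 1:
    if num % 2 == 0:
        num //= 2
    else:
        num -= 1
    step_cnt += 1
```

Let's trace through this code step by step.

Initialize: num = 30
Initialize: step_cnt = 0
Entering loop: while num > 1:
After iteration 1: num = 15, step_cnt = 1
After iteration 2: num = 14, step_cnt = 2
After iteration 3: num = 7, step_cnt = 3
After iteration 4: num = 6, step_cnt = 4
After iteration 5: num = 3, step_cnt = 5
After iteration 6: num = 2, step_cnt = 6
After iteration 7: num = 1, step_cnt = 7
Loop ends.

Final answer: 7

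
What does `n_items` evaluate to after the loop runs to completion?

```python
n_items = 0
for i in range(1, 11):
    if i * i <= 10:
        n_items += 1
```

Let's trace through this code step by step.

Initialize: n_items = 0
Entering loop: for i in range(1, 11):
After iteration 1: i = 1, n_items = 1
After iteration 2: i = 2, n_items = 2
After iteration 3: i = 3, n_items = 3
After iteration 4: i = 4, n_items = 3
After iteration 5: i = 5, n_items = 3
After iteration 6: i = 6, n_items = 3
After iteration 7: i = 7, n_items = 3
After iteration 8: i = 8, n_items = 3
After iteration 9: i = 9, n_items = 3
After iteration 10: i = 10, n_items = 3
Loop ends.

Final answer: 3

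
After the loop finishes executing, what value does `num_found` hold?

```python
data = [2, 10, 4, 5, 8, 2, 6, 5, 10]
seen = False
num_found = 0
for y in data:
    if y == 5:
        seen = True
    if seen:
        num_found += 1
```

Let's trace through this code step by step.

Initialize: data = [2, 10, 4, 5, 8, 2, 6, 5, 10]
Initialize: seen = False
Initialize: num_found = 0
Entering loop: for y in data:
After iteration 1: y = 2, seen = False, num_found = 0
After iteration 2: y = 10, seen = False, num_found = 0
After iteration 3: y = 4, seen = False, num_found = 0
After iteration 4: y = 5, seen = True, num_found = 1
After iteration 5: y = 8, seen = True, num_found = 2
After iteration 6: y = 2, seen = True, num_found = 3
After iteration 7: y = 6, seen = True, num_found = 4
After iteration 8: y = 5, seen = True, num_found = 5
After iteration 9: y = 10, seen = True, num_found = 6
Loop ends.

Final answer: 6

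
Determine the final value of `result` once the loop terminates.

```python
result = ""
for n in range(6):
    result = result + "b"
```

Let's trace through this code step by step.

Initialize: result = ''
Entering loop: for n in range(6):
After iteration 1: n = 0, result = 'b'
After iteration 2: n = 1, result = 'bb'
After iteration 3: n = 2, result = 'bbb'
After iteration 4: n = 3, result = 'bbbb'
After iteration 5: n = 4, result = 'bbbbb'
After iteration 6: n = 5, result = 'bbbbbb'
Loop ends.

Final answer: 'bbbbbb'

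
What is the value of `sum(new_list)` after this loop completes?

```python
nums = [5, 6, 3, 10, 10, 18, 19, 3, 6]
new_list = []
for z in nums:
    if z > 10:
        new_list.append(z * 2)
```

Let's trace through this code step by step.

Initialize: nums = [5, 6, 3, 10, 10, 18, 19, 3, 6]
Initialize: new_list = []
Entering loop: for z in nums:
After iteration 1: z = 5, new_list = []
After iteration 2: z = 6, new_list = []
After iteration 3: z = 3, new_list = []
After iteration 4: z = 10, new_list = []
After iteration 5: z = 10, new_list = []
After iteration 6: z = 18, new_list = [36]
After iteration 7: z = 19, new_list = [36, 38]
After iteration 8: z = 3, new_list = [36, 38]
After iteration 9: z = 6, new_list = [36, 38]
Loop ends.
sum(new_list) = 74

Final answer: 74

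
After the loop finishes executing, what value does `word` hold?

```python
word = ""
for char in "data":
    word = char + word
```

Let's trace through this code step by step.

Initialize: word = ''
Entering loop: for char in "data":
After iteration 1: char = 'd', word = 'd'
After iteration 2: char = 'a', word = 'ad'
After iteration 3: char = 't', word = 'tad'
After iteration 4: char = 'a', word = 'atad'
Loop ends.

Final answer: 'atad'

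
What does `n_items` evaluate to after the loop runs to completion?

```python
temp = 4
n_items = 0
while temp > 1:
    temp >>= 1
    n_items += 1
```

Let's trace through this code step by step.

Initialize: temp = 4
Initialize: n_items = 0
Entering loop: while temp > 1:
After iteration 1: temp = 2, n_items = 1
After iteration 2: temp = 1, n_items = 2
Loop ends.

Final answer: 2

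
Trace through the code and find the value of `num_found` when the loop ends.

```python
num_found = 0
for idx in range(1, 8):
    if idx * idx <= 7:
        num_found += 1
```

Let's trace through this code step by step.

Initialize: num_found = 0
Entering loop: for idx in range(1, 8):
After iteration 1: idx = 1, num_found = 1
After iteration 2: idx = 2, num_found = 2
After iteration 3: idx = 3, num_found = 2
After iteration 4: idx = 4, num_found = 2
After iteration 5: idx = 5, num_found = 2
After iteration 6: idx = 6, num_found = 2
After iteration 7: idx = 7, num_found = 2
Loop ends.

Final answer: 2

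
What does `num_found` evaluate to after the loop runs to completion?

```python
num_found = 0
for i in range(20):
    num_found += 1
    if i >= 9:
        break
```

Let's trace through this code step by step.

Initialize: num_found = 0
Entering loop: for i in range(20):
After iteration 1: i = 0, num_found = 1
After iteration 2: i = 1, num_found = 2
After iteration 3: i = 2, num_found = 3
After iteration 4: i = 3, num_found = 4
After iteration 5: i = 4, num_found = 5
After iteration 6: i = 5, num_found = 6
After iteration 7: i = 6, num_found = 7
After iteration 8: i = 7, num_found = 8
After iteration 9: i = 8, num_found = 9
After iteration 10: i = 9, num_found = 10
Loop ends.

Final answer: 10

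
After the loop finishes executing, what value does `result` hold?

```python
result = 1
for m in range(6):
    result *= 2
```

Let's trace through this code step by step.

Initialize: result = 1
Entering loop: for m in range(6):
After iteration 1: m = 0, result = 2
After iteration 2: m = 1, result = 4
After iteration 3: m = 2, result = 8
After iteration 4: m = 3, result = 16
After iteration 5: m = 4, result = 32
After iteration 6: m = 5, result = 64
Loop ends.

Final answer: 64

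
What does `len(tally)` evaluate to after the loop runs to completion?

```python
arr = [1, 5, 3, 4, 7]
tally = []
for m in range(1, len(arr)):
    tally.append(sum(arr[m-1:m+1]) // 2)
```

Let's trace through this code step by step.

Initialize: arr = [1, 5, 3, 4, 7]
Initialize: tally = []
Entering loop: for m in range(1, len(arr)):
After iteration 1: m = 1, tally = [3]
After iteration 2: m = 2, tally = [3, 4]
After iteration 3: m = 3, tally = [3, 4, 3]
After iteration 4: m = 4, tally = [3, 4, 3, 5]
Loop ends.
len(tally) = 4

Final answer: 4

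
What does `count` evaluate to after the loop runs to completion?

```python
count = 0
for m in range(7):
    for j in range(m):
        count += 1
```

Let's trace through this code step by step.

Initialize: count = 0
Entering loop: for m in range(7):
After iteration 1: m = 0, count = 0
After iteration 2: m = 1, count = 1, j = 0
After iteration 3: m = 2, count = 3, j = 1
After iteration 4: m = 3, count = 6, j = 2
After iteration 5: m = 4, count = 10, j = 3
After iteration 6: m = 5, count = 15, j = 4
After iteration 7: m = 6, count = 21, j = 5
Loop ends.

Final answer: 21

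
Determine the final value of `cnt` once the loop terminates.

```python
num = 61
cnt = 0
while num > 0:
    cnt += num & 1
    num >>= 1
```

Let's trace through this code step by step.

Initialize: num = 61
Initialize: cnt = 0
Entering loop: while num > 0:
After iteration 1: num = 30, cnt = 1
After iteration 2: num = 15, cnt = 1
After iteration 3: num = 7, cnt = 2
After iteration 4: num = 3, cnt = 3
After iteration 5: num = 1, cnt = 4
After iteration 6: num = 0, cnt = 5
Loop ends.

Final answer: 5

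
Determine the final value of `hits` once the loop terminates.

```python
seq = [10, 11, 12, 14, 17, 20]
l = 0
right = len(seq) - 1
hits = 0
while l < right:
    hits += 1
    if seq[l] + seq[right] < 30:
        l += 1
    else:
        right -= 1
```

Let's trace through this code step by step.

Initialize: seq = [10, 11, 12, 14, 17, 20]
Initialize: l = 0
Initialize: right = 5
Initialize: hits = 0
Entering loop: while l < right:
After iteration 1: l = 0, right = 4, hits = 1
After iteration 2: l = 1, right = 4, hits = 2
After iteration 3: l = 2, right = 4, hits = 3
After iteration 4: l = 3, right = 4, hits = 4
After iteration 5: l = 3, right = 3, hits = 5
Loop ends.

Final answer: 5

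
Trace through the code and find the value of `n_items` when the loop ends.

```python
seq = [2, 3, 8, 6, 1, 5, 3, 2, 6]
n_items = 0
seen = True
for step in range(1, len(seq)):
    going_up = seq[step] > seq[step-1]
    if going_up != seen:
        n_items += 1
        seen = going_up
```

Let's trace through this code step by step.

Initialize: seq = [2, 3, 8, 6, 1, 5, 3, 2, 6]
Initialize: n_items = 0
Initialize: seen = True
Entering loop: for step in range(1, len(seq)):
After iteration 1: step = 1, n_items = 0, seen = True, going_up = True
After iteration 2: step = 2, n_items = 0, seen = True, going_up = True
After iteration 3: step = 3, n_items = 1, seen = False, going_up = False
After iteration 4: step = 4, n_items = 1, seen = False, going_up = False
After iteration 5: step = 5, n_items = 2, seen = True, going_up = True
After iteration 6: step = 6, n_items = 3, seen = False, going_up = False
After iteration 7: step = 7, n_items = 3, seen = False, going_up = False
After iteration 8: step = 8, n_items = 4, seen = True, going_up = True
Loop ends.

Final answer: 4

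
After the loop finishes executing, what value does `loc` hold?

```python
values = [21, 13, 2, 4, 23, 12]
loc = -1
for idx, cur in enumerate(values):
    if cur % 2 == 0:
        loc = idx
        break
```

Let's trace through this code step by step.

Initialize: values = [21, 13, 2, 4, 23, 12]
Initialize: loc = -1
Entering loop: for idx, cur in enumerate(values):
After iteration 1: idx = 0, cur = 21, loc = -1
After iteration 2: idx = 1, cur = 13, loc = -1
After iteration 3: idx = 2, cur = 2, loc = 2
Loop ends.

Final answer: 2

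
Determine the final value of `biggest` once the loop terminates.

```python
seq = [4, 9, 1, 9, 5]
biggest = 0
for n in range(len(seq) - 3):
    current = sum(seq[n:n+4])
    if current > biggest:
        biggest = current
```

Let's trace through this code step by step.

Initialize: seq = [4, 9, 1, 9, 5]
Initialize: biggest = 0
Entering loop: for n in range(len(seq) - 3):
After iteration 1: n = 0, biggest = 23, current = 23
After iteration 2: n = 1, biggest = 24, current = 24
Loop ends.

Final answer: 24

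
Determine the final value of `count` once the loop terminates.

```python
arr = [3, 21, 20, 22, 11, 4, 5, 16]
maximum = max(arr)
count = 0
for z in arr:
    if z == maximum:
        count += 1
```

Let's trace through this code step by step.

Initialize: arr = [3, 21, 20, 22, 11, 4, 5, 16]
Initialize: maximum = 22
Initialize: count = 0
Entering loop: for z in arr:
After iteration 1: z = 3, count = 0
After iteration 2: z = 21, count = 0
After iteration 3: z = 20, count = 0
After iteration 4: z = 22, count = 1
After iteration 5: z = 11, count = 1
After iteration 6: z = 4, count = 1
After iteration 7: z = 5, count = 1
After iteration 8: z = 16, count = 1
Loop ends.

Final answer: 1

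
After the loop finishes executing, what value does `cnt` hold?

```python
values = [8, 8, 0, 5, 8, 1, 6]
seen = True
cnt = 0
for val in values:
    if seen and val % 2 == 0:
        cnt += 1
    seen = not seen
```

Let's trace through this code step by step.

Initialize: values = [8, 8, 0, 5, 8, 1, 6]
Initialize: seen = True
Initialize: cnt = 0
Entering loop: for val in values:
After iteration 1: val = 8, seen = False, cnt = 1
After iteration 2: val = 8, seen = True, cnt = 1
After iteration 3: val = 0, seen = False, cnt = 2
After iteration 4: val = 5, seen = True, cnt = 2
After iteration 5: val = 8, seen = False, cnt = 3
After iteration 6: val = 1, seen = True, cnt = 3
After iteration 7: val = 6, seen = False, cnt = 4
Loop ends.

Final answer: 4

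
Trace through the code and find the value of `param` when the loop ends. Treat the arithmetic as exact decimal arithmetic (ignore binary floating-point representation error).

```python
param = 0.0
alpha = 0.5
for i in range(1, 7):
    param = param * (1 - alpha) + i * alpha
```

Let's trace through this code step by step.

Initialize: param = 0.0
Initialize: alpha = 0.5
Entering loop: for i in range(1, 7):
After iteration 1: i = 1, param = 0.5
After iteration 2: i = 2, param = 1.25
After iteration 3: i = 3, param = 2.125
After iteration 4: i = 4, param = 3.0625
After iteration 5: i = 5, param = 4.03125
After iteration 6: i = 6, param = 5.015625
Loop ends.

Final answer: 5.015625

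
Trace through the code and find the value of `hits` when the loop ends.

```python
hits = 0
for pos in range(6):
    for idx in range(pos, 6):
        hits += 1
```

Let's trace through this code step by step.

Initialize: hits = 0
Entering loop: for pos in range(6):
After iteration 1: pos = 0, hits = 6
After iteration 2: pos = 1, hits = 11
After iteration 3: pos = 2, hits = 15
After iteration 4: pos = 3, hits = 18
After iteration 5: pos = 4, hits = 20
After iteration 6: pos = 5, hits = 21
Loop ends.

Final answer: 21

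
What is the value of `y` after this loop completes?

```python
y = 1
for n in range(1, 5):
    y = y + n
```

Let's trace through this code step by step.

Initialize: y = 1
Entering loop: for n in range(1, 5):
After iteration 1: n = 1, y = 2
After iteration 2: n = 2, y = 4
After iteration 3: n = 3, y = 7
After iteration 4: n = 4, y = 11
Loop ends.

Final answer: 11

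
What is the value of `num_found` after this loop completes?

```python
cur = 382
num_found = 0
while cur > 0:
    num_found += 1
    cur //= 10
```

Let's trace through this code step by step.

Initialize: cur = 382
Initialize: num_found = 0
Entering loop: while cur > 0:
After iteration 1: cur = 38, num_found = 1
After iteration 2: cur = 3, num_found = 2
After iteration 3: cur = 0, num_found = 3
Loop ends.

Final answer: 3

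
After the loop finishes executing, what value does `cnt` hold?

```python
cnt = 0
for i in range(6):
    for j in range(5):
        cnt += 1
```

Let's trace through this code step by step.

Initialize: cnt = 0
Entering loop: for i in range(6):
After iteration 1: i = 0, cnt = 5
After iteration 2: i = 1, cnt = 10
After iteration 3: i = 2, cnt = 15
After iteration 4: i = 3, cnt = 20
After iteration 5: i = 4, cnt = 25
After iteration 6: i = 5, cnt = 30
Loop ends.

Final answer: 30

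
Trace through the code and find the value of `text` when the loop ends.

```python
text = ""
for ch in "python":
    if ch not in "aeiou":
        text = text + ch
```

Let's trace through this code step by step.

Initialize: text = ''
Entering loop: for ch in "python":
After iteration 1: ch = 'p', text = 'p'
After iteration 2: ch = 'y', text = 'py'
After iteration 3: ch = 't', text = 'pyt'
After iteration 4: ch = 'h', text = 'pyth'
After iteration 5: ch = 'o', text = 'pyth'
After iteration 6: ch = 'n', text = 'pythn'
Loop ends.

Final answer: 'pythn'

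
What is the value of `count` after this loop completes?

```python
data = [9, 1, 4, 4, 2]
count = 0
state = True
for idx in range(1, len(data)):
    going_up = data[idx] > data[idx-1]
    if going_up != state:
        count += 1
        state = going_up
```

Let's trace through this code step by step.

Initialize: data = [9, 1, 4, 4, 2]
Initialize: count = 0
Initialize: state = True
Entering loop: for idx in range(1, len(data)):
After iteration 1: idx = 1, count = 1, state = False, going_up = False
After iteration 2: idx = 2, count = 2, state = True, going_up = True
After iteration 3: idx = 3, count = 3, state = False, going_up = False
After iteration 4: idx = 4, count = 3, state = False, going_up = False
Loop ends.

Final answer: 3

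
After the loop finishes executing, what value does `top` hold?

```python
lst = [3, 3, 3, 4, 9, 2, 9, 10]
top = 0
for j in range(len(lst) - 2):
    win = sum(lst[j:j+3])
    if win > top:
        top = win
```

Let's trace through this code step by step.

Initialize: lst = [3, 3, 3, 4, 9, 2, 9, 10]
Initialize: top = 0
Entering loop: for j in range(len(lst) - 2):
After iteration 1: j = 0, top = 9, win = 9
After iteration 2: j = 1, top = 10, win = 10
After iteration 3: j = 2, top = 16, win = 16
After iteration 4: j = 3, top = 16, win = 15
After iteration 5: j = 4, top = 20, win = 20
After iteration 6: j = 5, top = 21, win = 21
Loop ends.

Final answer: 21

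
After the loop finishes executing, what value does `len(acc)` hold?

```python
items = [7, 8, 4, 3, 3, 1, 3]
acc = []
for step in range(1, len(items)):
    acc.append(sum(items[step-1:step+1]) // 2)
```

Let's trace through this code step by step.

Initialize: items = [7, 8, 4, 3, 3, 1, 3]
Initialize: acc = []
Entering loop: for step in range(1, len(items)):
After iteration 1: step = 1, acc = [7]
After iteration 2: step = 2, acc = [7, 6]
After iteration 3: step = 3, acc = [7, 6, 3]
After iteration 4: step = 4, acc = [7, 6, 3, 3]
After iteration 5: step = 5, acc = [7, 6, 3, 3, 2]
After iteration 6: step = 6, acc = [7, 6, 3, 3, 2, 2]
Loop ends.
len(acc) = 6

Final answer: 6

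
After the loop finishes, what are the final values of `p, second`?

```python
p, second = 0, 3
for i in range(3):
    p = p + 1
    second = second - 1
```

Let's trace through this code step by step.

Initialize: p = 0
Initialize: second = 3
Entering loop: for i in range(3):
After iteration 1: i = 0, p = 1, second = 2
After iteration 2: i = 1, p = 2, second = 1
After iteration 3: i = 2, p = 3, second = 0
Loop ends.

Final answer: 3, 0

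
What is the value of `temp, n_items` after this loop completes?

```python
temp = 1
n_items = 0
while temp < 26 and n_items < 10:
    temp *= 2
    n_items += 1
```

Let's trace through this code step by step.

Initialize: temp = 1
Initialize: n_items = 0
Entering loop: while temp < 26 and n_items < 10:
After iteration 1: temp = 2, n_items = 1
After iteration 2: temp = 4, n_items = 2
After iteration 3: temp = 8, n_items = 3
After iteration 4: temp = 16, n_items = 4
After iteration 5: temp = 32, n_items = 5
Loop ends.

Final answer: 32, 5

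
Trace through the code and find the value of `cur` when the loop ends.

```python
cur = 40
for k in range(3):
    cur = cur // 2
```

Let's trace through this code step by step.

Initialize: cur = 40
Entering loop: for k in range(3):
After iteration 1: k = 0, cur = 20
After iteration 2: k = 1, cur = 10
After iteration 3: k = 2, cur = 5
Loop ends.

Final answer: 5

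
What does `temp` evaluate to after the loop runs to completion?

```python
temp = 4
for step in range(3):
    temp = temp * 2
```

Let's trace through this code step by step.

Initialize: temp = 4
Entering loop: for step in range(3):
After iteration 1: step = 0, temp = 8
After iteration 2: step = 1, temp = 16
After iteration 3: step = 2, temp = 32
Loop ends.

Final answer: 32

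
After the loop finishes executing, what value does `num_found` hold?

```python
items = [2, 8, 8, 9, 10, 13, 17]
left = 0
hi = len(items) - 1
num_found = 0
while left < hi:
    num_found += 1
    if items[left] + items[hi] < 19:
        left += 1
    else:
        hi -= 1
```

Let's trace through this code step by step.

Initialize: items = [2, 8, 8, 9, 10, 13, 17]
Initialize: left = 0
Initialize: hi = 6
Initialize: num_found = 0
Entering loop: while left < hi:
After iteration 1: left = 0, hi = 5, num_found = 1
After iteration 2: left = 1, hi = 5, num_found = 2
After iteration 3: left = 1, hi = 4, num_found = 3
After iteration 4: left = 2, hi = 4, num_found = 4
After iteration 5: left = 3, hi = 4, num_found = 5
After iteration 6: left = 3, hi = 3, num_found = 6
Loop ends.

Final answer: 6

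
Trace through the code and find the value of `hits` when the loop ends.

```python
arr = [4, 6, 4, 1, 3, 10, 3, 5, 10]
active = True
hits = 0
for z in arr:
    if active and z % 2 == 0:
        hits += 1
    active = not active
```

Let's trace through this code step by step.

Initialize: arr = [4, 6, 4, 1, 3, 10, 3, 5, 10]
Initialize: active = True
Initialize: hits = 0
Entering loop: for z in arr:
After iteration 1: z = 4, active = False, hits = 1
After iteration 2: z = 6, active = True, hits = 1
After iteration 3: z = 4, active = False, hits = 2
After iteration 4: z = 1, active = True, hits = 2
After iteration 5: z = 3, active = False, hits = 2
After iteration 6: z = 10, active = True, hits = 2
After iteration 7: z = 3, active = False, hits = 2
After iteration 8: z = 5, active = True, hits = 2
After iteration 9: z = 10, active = False, hits = 3
Loop ends.

Final answer: 3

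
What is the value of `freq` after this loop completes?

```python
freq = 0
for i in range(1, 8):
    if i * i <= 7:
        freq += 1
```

Let's trace through this code step by step.

Initialize: freq = 0
Entering loop: for i in range(1, 8):
After iteration 1: i = 1, freq = 1
After iteration 2: i = 2, freq = 2
After iteration 3: i = 3, freq = 2
After iteration 4: i = 4, freq = 2
After iteration 5: i = 5, freq = 2
After iteration 6: i = 6, freq = 2
After iteration 7: i = 7, freq = 2
Loop ends.

Final answer: 2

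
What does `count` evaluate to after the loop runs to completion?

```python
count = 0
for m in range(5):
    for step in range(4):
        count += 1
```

Let's trace through this code step by step.

Initialize: count = 0
Entering loop: for m in range(5):
After iteration 1: m = 0, count = 4
After iteration 2: m = 1, count = 8
After iteration 3: m = 2, count = 12
After iteration 4: m = 3, count = 16
After iteration 5: m = 4, count = 20
Loop ends.

Final answer: 20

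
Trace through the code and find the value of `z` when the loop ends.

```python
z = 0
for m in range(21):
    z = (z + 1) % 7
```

Let's trace through this code step by step.

Initialize: z = 0
Entering loop: for m in range(21):
After iteration 1: m = 0, z = 1
After iteration 2: m = 1, z = 2
After iteration 3: m = 2, z = 3
After iteration 4: m = 3, z = 4
After iteration 5: m = 4, z = 5
After iteration 6: m = 5, z = 6
After iteration 7: m = 6, z = 0
After iteration 8: m = 7, z = 1
After iteration 9: m = 8, z = 2
After iteration 10: m = 9, z = 3
After iteration 11: m = 10, z = 4
After iteration 12: m = 11, z = 5
After iteration 13: m = 12, z = 6
After iteration 14: m = 13, z = 0
After iteration 15: m = 14, z = 1
After iteration 16: m = 15, z = 2
After iteration 17: m = 16, z = 3
After iteration 18: m = 17, z = 4
After iteration 19: m = 18, z = 5
After iteration 20: m = 19, z = 6
After iteration 21: m = 20, z = 0
Loop ends.

Final answer: 0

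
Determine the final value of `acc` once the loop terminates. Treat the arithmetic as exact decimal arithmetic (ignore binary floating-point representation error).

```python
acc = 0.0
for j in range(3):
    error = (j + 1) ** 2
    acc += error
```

Let's trace through this code step by step.

Initialize: acc = 0.0
Entering loop: for j in range(3):
After iteration 1: j = 0, acc = 1.0, error = 1
After iteration 2: j = 1, acc = 5.0, error = 4
After iteration 3: j = 2, acc = 14.0, error = 9
Loop ends.

Final answer: 14.0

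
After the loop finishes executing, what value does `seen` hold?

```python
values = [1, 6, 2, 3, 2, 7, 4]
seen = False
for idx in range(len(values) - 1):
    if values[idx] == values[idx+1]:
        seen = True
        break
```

Let's trace through this code step by step.

Initialize: values = [1, 6, 2, 3, 2, 7, 4]
Initialize: seen = False
Entering loop: for idx in range(len(values) - 1):
After iteration 1: idx = 0, seen = False
After iteration 2: idx = 1, seen = False
After iteration 3: idx = 2, seen = False
After iteration 4: idx = 3, seen = False
After iteration 5: idx = 4, seen = False
After iteration 6: idx = 5, seen = False
Loop ends.

Final answer: False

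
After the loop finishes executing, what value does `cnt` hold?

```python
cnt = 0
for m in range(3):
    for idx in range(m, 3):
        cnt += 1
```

Let's trace through this code step by step.

Initialize: cnt = 0
Entering loop: for m in range(3):
After iteration 1: m = 0, cnt = 3
After iteration 2: m = 1, cnt = 5
After iteration 3: m = 2, cnt = 6
Loop ends.

Final answer: 6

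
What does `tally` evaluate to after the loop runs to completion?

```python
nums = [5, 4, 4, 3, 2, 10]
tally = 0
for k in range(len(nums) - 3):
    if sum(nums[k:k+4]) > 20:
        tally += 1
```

Let's trace through this code step by step.

Initialize: nums = [5, 4, 4, 3, 2, 10]
Initialize: tally = 0
Entering loop: for k in range(len(nums) - 3):
After iteration 1: k = 0, tally = 0
After iteration 2: k = 1, tally = 0
After iteration 3: k = 2, tally = 0
Loop ends.

Final answer: 0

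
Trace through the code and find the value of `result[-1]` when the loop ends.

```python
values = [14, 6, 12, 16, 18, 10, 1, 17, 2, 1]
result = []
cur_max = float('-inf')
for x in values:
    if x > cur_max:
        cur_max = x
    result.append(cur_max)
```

Let's trace through this code step by step.

Initialize: values = [14, 6, 12, 16, 18, 10, 1, 17, 2, 1]
Initialize: result = []
Initialize: cur_max = -inf
Entering loop: for x in values:
After iteration 1: x = 14, result = [14], cur_max = 14
After iteration 2: x = 6, result = [14, 14], cur_max = 14
After iteration 3: x = 12, result = [14, 14, 14], cur_max = 14
After iteration 4: x = 16, result = [14, 14, 14, 16], cur_max = 16
After iteration 5: x = 18, result = [14, 14, 14, 16, 18], cur_max = 18
After iteration 6: x = 10, result = [14, 14, 14, 16, 18, 18], cur_max = 18
After iteration 7: x = 1, result = [14, 14, 14, 16, 18, 18, 18], cur_max = 18
After iteration 8: x = 17, result = [14, 14, 14, 16, 18, 18, 18, 18], cur_max = 18
After iteration 9: x = 2, result = [14, 14, 14, 16, 18, 18, 18, 18, 18], cur_max = 18
After iteration 10: x = 1, result = [14, 14, 14, 16, 18, 18, 18, 18, 18, 18], cur_max = 18
Loop ends.
result[-1] = 18

Final answer: 18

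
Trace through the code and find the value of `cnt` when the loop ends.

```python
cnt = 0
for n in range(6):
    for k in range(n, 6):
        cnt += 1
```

Let's trace through this code step by step.

Initialize: cnt = 0
Entering loop: for n in range(6):
After iteration 1: n = 0, cnt = 6
After iteration 2: n = 1, cnt = 11
After iteration 3: n = 2, cnt = 15
After iteration 4: n = 3, cnt = 18
After iteration 5: n = 4, cnt = 20
After iteration 6: n = 5, cnt = 21
Loop ends.

Final answer: 21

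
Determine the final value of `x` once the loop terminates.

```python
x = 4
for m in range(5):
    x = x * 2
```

Let's trace through this code step by step.

Initialize: x = 4
Entering loop: for m in range(5):
After iteration 1: m = 0, x = 8
After iteration 2: m = 1, x = 16
After iteration 3: m = 2, x = 32
After iteration 4: m = 3, x = 64
After iteration 5: m = 4, x = 128
Loop ends.

Final answer: 128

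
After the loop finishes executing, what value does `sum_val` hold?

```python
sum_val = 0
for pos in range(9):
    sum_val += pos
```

Let's trace through this code step by step.

Initialize: sum_val = 0
Entering loop: for pos in range(9):
After iteration 1: pos = 0, sum_val = 0
After iteration 2: pos = 1, sum_val = 1
After iteration 3: pos = 2, sum_val = 3
After iteration 4: pos = 3, sum_val = 6
After iteration 5: pos = 4, sum_val = 10
After iteration 6: pos = 5, sum_val = 15
After iteration 7: pos = 6, sum_val = 21
After iteration 8: pos = 7, sum_val = 28
After iteration 9: pos = 8, sum_val = 36
Loop ends.

Final answer: 36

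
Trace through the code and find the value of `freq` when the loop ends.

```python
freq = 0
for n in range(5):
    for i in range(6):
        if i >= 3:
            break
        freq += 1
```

Let's trace through this code step by step.

Initialize: freq = 0
Entering loop: for n in range(5):
After iteration 1: n = 0, freq = 3
After iteration 2: n = 1, freq = 6
After iteration 3: n = 2, freq = 9
After iteration 4: n = 3, freq = 12
After iteration 5: n = 4, freq = 15
Loop ends.

Final answer: 15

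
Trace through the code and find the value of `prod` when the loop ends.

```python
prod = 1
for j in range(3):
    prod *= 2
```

Let's trace through this code step by step.

Initialize: prod = 1
Entering loop: for j in range(3):
After iteration 1: j = 0, prod = 2
After iteration 2: j = 1, prod = 4
After iteration 3: j = 2, prod = 8
Loop ends.

Final answer: 8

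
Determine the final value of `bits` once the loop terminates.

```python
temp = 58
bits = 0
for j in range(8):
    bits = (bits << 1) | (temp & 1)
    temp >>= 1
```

Let's trace through this code step by step.

Initialize: temp = 58
Initialize: bits = 0
Entering loop: for j in range(8):
After iteration 1: j = 0, temp = 29, bits = 0
After iteration 2: j = 1, temp = 14, bits = 1
After iteration 3: j = 2, temp = 7, bits = 2
After iteration 4: j = 3, temp = 3, bits = 5
After iteration 5: j = 4, temp = 1, bits = 11
After iteration 6: j = 5, temp = 0, bits = 23
After iteration 7: j = 6, temp = 0, bits = 46
After iteration 8: j = 7, temp = 0, bits = 92
Loop ends.

Final answer: 92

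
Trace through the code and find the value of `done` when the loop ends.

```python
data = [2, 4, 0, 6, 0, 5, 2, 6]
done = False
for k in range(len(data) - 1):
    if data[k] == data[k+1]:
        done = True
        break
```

Let's trace through this code step by step.

Initialize: data = [2, 4, 0, 6, 0, 5, 2, 6]
Initialize: done = False
Entering loop: for k in range(len(data) - 1):
After iteration 1: k = 0, done = False
After iteration 2: k = 1, done = False
After iteration 3: k = 2, done = False
After iteration 4: k = 3, done = False
After iteration 5: k = 4, done = False
After iteration 6: k = 5, done = False
After iteration 7: k = 6, done = False
Loop ends.

Final answer: False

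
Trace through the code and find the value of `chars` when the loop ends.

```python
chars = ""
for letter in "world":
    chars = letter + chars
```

Let's trace through this code step by step.

Initialize: chars = ''
Entering loop: for letter in "world":
After iteration 1: letter = 'w', chars = 'w'
After iteration 2: letter = 'o', chars = 'ow'
After iteration 3: letter = 'r', chars = 'row'
After iteration 4: letter = 'l', chars = 'lrow'
After iteration 5: letter = 'd', chars = 'dlrow'
Loop ends.

Final answer: 'dlrow'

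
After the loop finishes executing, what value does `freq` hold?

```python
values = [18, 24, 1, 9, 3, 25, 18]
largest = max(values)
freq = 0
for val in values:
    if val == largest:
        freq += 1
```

Let's trace through this code step by step.

Initialize: values = [18, 24, 1, 9, 3, 25, 18]
Initialize: largest = 25
Initialize: freq = 0
Entering loop: for val in values:
After iteration 1: val = 18, freq = 0
After iteration 2: val = 24, freq = 0
After iteration 3: val = 1, freq = 0
After iteration 4: val = 9, freq = 0
After iteration 5: val = 3, freq = 0
After iteration 6: val = 25, freq = 1
After iteration 7: val = 18, freq = 1
Loop ends.

Final answer: 1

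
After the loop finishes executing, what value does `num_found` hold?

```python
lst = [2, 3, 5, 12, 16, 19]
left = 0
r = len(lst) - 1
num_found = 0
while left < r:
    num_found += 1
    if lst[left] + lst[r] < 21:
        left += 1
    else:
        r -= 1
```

Let's trace through this code step by step.

Initialize: lst = [2, 3, 5, 12, 16, 19]
Initialize: left = 0
Initialize: r = 5
Initialize: num_found = 0
Entering loop: while left < r:
After iteration 1: left = 0, r = 4, num_found = 1
After iteration 2: left = 1, r = 4, num_found = 2
After iteration 3: left = 2, r = 4, num_found = 3
After iteration 4: left = 2, r = 3, num_found = 4
After iteration 5: left = 3, r = 3, num_found = 5
Loop ends.

Final answer: 5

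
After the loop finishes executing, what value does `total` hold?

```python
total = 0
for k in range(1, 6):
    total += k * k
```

Let's trace through this code step by step.

Initialize: total = 0
Entering loop: for k in range(1, 6):
After iteration 1: k = 1, total = 1
After iteration 2: k = 2, total = 5
After iteration 3: k = 3, total = 14
After iteration 4: k = 4, total = 30
After iteration 5: k = 5, total = 55
Loop ends.

Final answer: 55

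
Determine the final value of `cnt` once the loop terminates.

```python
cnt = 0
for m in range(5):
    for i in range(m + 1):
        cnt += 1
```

Let's trace through this code step by step.

Initialize: cnt = 0
Entering loop: for m in range(5):
After iteration 1: m = 0, cnt = 1, i = 0
After iteration 2: m = 1, cnt = 3, i = 1
After iteration 3: m = 2, cnt = 6, i = 2
After iteration 4: m = 3, cnt = 10, i = 3
After iteration 5: m = 4, cnt = 15, i = 4
Loop ends.

Final answer: 15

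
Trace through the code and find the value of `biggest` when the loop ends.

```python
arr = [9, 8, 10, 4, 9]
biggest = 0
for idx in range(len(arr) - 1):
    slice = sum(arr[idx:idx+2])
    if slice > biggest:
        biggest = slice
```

Let's trace through this code step by step.

Initialize: arr = [9, 8, 10, 4, 9]
Initialize: biggest = 0
Entering loop: for idx in range(len(arr) - 1):
After iteration 1: idx = 0, biggest = 17, slice = 17
After iteration 2: idx = 1, biggest = 18, slice = 18
After iteration 3: idx = 2, biggest = 18, slice = 14
After iteration 4: idx = 3, biggest = 18, slice = 13
Loop ends.

Final answer: 18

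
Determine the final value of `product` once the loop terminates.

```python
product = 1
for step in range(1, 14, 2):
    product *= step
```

Let's trace through this code step by step.

Initialize: product = 1
Entering loop: for step in range(1, 14, 2):
After iteration 1: step = 1, product = 1
After iteration 2: step = 3, product = 3
After iteration 3: step = 5, product = 15
After iteration 4: step = 7, product = 105
After iteration 5: step = 9, product = 945
After iteration 6: step = 11, product = 10395
After iteration 7: step = 13, product = 135135
Loop ends.

Final answer: 135135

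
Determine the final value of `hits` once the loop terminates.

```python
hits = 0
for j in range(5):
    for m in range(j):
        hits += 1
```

Let's trace through this code step by step.

Initialize: hits = 0
Entering loop: for j in range(5):
After iteration 1: j = 0, hits = 0
After iteration 2: j = 1, hits = 1, m = 0
After iteration 3: j = 2, hits = 3, m = 1
After iteration 4: j = 3, hits = 6, m = 2
After iteration 5: j = 4, hits = 10, m = 3
Loop ends.

Final answer: 10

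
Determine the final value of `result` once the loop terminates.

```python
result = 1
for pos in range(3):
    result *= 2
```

Let's trace through this code step by step.

Initialize: result = 1
Entering loop: for pos in range(3):
After iteration 1: pos = 0, result = 2
After iteration 2: pos = 1, result = 4
After iteration 3: pos = 2, result = 8
Loop ends.

Final answer: 8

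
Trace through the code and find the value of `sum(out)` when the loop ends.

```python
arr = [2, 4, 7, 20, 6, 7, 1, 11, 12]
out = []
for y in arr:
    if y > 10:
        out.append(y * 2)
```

Let's trace through this code step by step.

Initialize: arr = [2, 4, 7, 20, 6, 7, 1, 11, 12]
Initialize: out = []
Entering loop: for y in arr:
After iteration 1: y = 2, out = []
After iteration 2: y = 4, out = []
After iteration 3: y = 7, out = []
After iteration 4: y = 20, out = [40]
After iteration 5: y = 6, out = [40]
After iteration 6: y = 7, out = [40]
After iteration 7: y = 1, out = [40]
After iteration 8: y = 11, out = [40, 22]
After iteration 9: y = 12, out = [40, 22, 24]
Loop ends.
sum(out) = 86

Final answer: 86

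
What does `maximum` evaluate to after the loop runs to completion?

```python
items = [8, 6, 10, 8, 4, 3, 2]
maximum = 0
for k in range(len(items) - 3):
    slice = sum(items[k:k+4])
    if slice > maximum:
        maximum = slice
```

Let's trace through this code step by step.

Initialize: items = [8, 6, 10, 8, 4, 3, 2]
Initialize: maximum = 0
Entering loop: for k in range(len(items) - 3):
After iteration 1: k = 0, maximum = 32, slice = 32
After iteration 2: k = 1, maximum = 32, slice = 28
After iteration 3: k = 2, maximum = 32, slice = 25
After iteration 4: k = 3, maximum = 32, slice = 17
Loop ends.

Final answer: 32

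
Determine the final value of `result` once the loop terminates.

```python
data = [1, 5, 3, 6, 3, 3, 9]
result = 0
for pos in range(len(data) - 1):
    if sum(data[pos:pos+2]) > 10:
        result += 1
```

Let's trace through this code step by step.

Initialize: data = [1, 5, 3, 6, 3, 3, 9]
Initialize: result = 0
Entering loop: for pos in range(len(data) - 1):
After iteration 1: pos = 0, result = 0
After iteration 2: pos = 1, result = 0
After iteration 3: pos = 2, result = 0
After iteration 4: pos = 3, result = 0
After iteration 5: pos = 4, result = 0
After iteration 6: pos = 5, result = 1
Loop ends.

Final answer: 1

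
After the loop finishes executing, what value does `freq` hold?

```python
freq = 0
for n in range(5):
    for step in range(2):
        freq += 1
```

Let's trace through this code step by step.

Initialize: freq = 0
Entering loop: for n in range(5):
After iteration 1: n = 0, freq = 2
After iteration 2: n = 1, freq = 4
After iteration 3: n = 2, freq = 6
After iteration 4: n = 3, freq = 8
After iteration 5: n = 4, freq = 10
Loop ends.

Final answer: 10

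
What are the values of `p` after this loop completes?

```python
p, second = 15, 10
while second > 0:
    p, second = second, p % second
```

Let's trace through this code step by step.

Initialize: p = 15
Initialize: second = 10
Entering loop: while second > 0:
After iteration 1: p = 10, second = 5
After iteration 2: p = 5, second = 0
Loop ends.

Final answer: 5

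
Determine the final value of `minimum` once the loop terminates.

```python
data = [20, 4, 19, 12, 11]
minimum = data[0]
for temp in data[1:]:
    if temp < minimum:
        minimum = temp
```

Let's trace through this code step by step.

Initialize: data = [20, 4, 19, 12, 11]
Initialize: minimum = 20
Entering loop: for temp in data[1:]:
After iteration 1: temp = 4, minimum = 4
After iteration 2: temp = 19, minimum = 4
After iteration 3: temp = 12, minimum = 4
After iteration 4: temp = 11, minimum = 4
Loop ends.

Final answer: 4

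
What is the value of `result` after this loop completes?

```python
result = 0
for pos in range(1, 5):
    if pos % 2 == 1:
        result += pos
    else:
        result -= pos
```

Let's trace through this code step by step.

Initialize: result = 0
Entering loop: for pos in range(1, 5):
After iteration 1: pos = 1, result = 1
After iteration 2: pos = 2, result = -1
After iteration 3: pos = 3, result = 2
After iteration 4: pos = 4, result = -2
Loop ends.

Final answer: -2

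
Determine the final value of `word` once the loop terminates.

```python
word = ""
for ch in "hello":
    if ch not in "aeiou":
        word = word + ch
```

Let's trace through this code step by step.

Initialize: word = ''
Entering loop: for ch in "hello":
After iteration 1: ch = 'h', word = 'h'
After iteration 2: ch = 'e', word = 'h'
After iteration 3: ch = 'l', word = 'hl'
After iteration 4: ch = 'l', word = 'hll'
After iteration 5: ch = 'o', word = 'hll'
Loop ends.

Final answer: 'hll'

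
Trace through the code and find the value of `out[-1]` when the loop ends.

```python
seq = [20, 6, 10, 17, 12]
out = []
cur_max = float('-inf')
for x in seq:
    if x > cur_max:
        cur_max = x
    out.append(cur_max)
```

Let's trace through this code step by step.

Initialize: seq = [20, 6, 10, 17, 12]
Initialize: out = []
Initialize: cur_max = -inf
Entering loop: for x in seq:
After iteration 1: x = 20, out = [20], cur_max = 20
After iteration 2: x = 6, out = [20, 20], cur_max = 20
After iteration 3: x = 10, out = [20, 20, 20], cur_max = 20
After iteration 4: x = 17, out = [20, 20, 20, 20], cur_max = 20
After iteration 5: x = 12, out = [20, 20, 20, 20, 20], cur_max = 20
Loop ends.
out[-1] = 20

Final answer: 20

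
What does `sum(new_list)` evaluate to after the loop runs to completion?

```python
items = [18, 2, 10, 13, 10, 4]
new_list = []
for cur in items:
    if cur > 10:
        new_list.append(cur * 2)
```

Let's trace through this code step by step.

Initialize: items = [18, 2, 10, 13, 10, 4]
Initialize: new_list = []
Entering loop: for cur in items:
After iteration 1: cur = 18, new_list = [36]
After iteration 2: cur = 2, new_list = [36]
After iteration 3: cur = 10, new_list = [36]
After iteration 4: cur = 13, new_list = [36, 26]
After iteration 5: cur = 10, new_list = [36, 26]
After iteration 6: cur = 4, new_list = [36, 26]
Loop ends.
sum(new_list) = 62

Final answer: 62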